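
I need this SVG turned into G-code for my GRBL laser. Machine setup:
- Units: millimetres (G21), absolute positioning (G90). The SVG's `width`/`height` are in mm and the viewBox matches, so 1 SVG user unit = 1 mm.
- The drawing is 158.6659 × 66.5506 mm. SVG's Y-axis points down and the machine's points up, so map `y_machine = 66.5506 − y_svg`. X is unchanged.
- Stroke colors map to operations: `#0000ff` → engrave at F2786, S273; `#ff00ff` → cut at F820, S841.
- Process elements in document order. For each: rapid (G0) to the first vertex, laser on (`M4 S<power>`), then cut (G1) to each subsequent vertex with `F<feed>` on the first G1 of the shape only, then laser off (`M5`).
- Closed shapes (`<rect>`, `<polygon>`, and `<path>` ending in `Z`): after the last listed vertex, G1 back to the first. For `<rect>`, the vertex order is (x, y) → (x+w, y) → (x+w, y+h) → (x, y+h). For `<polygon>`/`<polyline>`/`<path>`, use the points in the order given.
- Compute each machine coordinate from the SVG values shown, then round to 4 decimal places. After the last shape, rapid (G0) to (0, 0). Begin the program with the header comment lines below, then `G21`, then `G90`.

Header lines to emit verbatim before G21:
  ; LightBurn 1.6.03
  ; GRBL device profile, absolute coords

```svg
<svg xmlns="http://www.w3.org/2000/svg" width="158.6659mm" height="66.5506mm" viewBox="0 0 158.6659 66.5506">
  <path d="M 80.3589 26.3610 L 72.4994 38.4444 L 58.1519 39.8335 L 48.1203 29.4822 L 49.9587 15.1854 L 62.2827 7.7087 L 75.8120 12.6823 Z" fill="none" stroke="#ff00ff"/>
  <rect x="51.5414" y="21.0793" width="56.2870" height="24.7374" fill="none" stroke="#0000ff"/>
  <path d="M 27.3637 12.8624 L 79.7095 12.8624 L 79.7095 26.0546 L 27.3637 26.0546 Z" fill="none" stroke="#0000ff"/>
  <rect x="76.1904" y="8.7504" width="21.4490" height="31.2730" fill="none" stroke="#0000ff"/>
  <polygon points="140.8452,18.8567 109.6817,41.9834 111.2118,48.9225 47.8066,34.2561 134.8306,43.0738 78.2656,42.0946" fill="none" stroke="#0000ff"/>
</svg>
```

; LightBurn 1.6.03
; GRBL device profile, absolute coords
G21
G90
G0 X80.3589 Y40.1896
M4 S841
G1 X72.4994 Y28.1062 F820
G1 X58.1519 Y26.7171
G1 X48.1203 Y37.0684
G1 X49.9587 Y51.3652
G1 X62.2827 Y58.8419
G1 X75.8120 Y53.8683
G1 X80.3589 Y40.1896
M5
G0 X51.5414 Y45.4713
M4 S273
G1 X107.8284 Y45.4713 F2786
G1 X107.8284 Y20.7339
G1 X51.5414 Y20.7339
G1 X51.5414 Y45.4713
M5
G0 X27.3637 Y53.6882
M4 S273
G1 X79.7095 Y53.6882 F2786
G1 X79.7095 Y40.4960
G1 X27.3637 Y40.4960
G1 X27.3637 Y53.6882
M5
G0 X76.1904 Y57.8002
M4 S273
G1 X97.6394 Y57.8002 F2786
G1 X97.6394 Y26.5272
G1 X76.1904 Y26.5272
G1 X76.1904 Y57.8002
M5
G0 X140.8452 Y47.6939
M4 S273
G1 X109.6817 Y24.5672 F2786
G1 X111.2118 Y17.6281
G1 X47.8066 Y32.2945
G1 X134.8306 Y23.4768
G1 X78.2656 Y24.4560
G1 X140.8452 Y47.6939
M5
G0 X0.0000 Y0.0000

Since the viewBox matches the mm dimensions, user units are millimetres directly. The only transform is the Y-flip y_m = 66.5506 − y_svg.

Shape 1 is a regular polygon drawn with `<path>`. Its stroke #ff00ff means cut at S841, F820. After flipping Y the toolpath is (80.3589,40.1896) → (72.4994,28.1062) → (58.1519,26.7171) → (48.1203,37.0684) → (49.9587,51.3652) → (62.2827,58.8419) → (75.8120,53.8683) → (80.3589,40.1896), returning to the start.

Shape 2 is a rectangle drawn with `<rect>`. Its stroke #0000ff means engrave at S273, F2786. After flipping Y the toolpath is (51.5414,45.4713) → (107.8284,45.4713) → (107.8284,20.7339) → (51.5414,20.7339) → (51.5414,45.4713), returning to the start.

Shape 3 is a rectangle drawn with `<path>`. Its stroke #0000ff means engrave at S273, F2786. After flipping Y the toolpath is (27.3637,53.6882) → (79.7095,53.6882) → (79.7095,40.4960) → (27.3637,40.4960) → (27.3637,53.6882), returning to the start.

Shape 4 is a rectangle drawn with `<rect>`. Its stroke #0000ff means engrave at S273, F2786. After flipping Y the toolpath is (76.1904,57.8002) → (97.6394,57.8002) → (97.6394,26.5272) → (76.1904,26.5272) → (76.1904,57.8002), returning to the start.

Shape 5 is a closed polygon drawn with `<polygon>`. Its stroke #0000ff means engrave at S273, F2786. After flipping Y the toolpath is (140.8452,47.6939) → (109.6817,24.5672) → (111.2118,17.6281) → (47.8066,32.2945) → (134.8306,23.4768) → (78.2656,24.4560) → (140.8452,47.6939), returning to the start.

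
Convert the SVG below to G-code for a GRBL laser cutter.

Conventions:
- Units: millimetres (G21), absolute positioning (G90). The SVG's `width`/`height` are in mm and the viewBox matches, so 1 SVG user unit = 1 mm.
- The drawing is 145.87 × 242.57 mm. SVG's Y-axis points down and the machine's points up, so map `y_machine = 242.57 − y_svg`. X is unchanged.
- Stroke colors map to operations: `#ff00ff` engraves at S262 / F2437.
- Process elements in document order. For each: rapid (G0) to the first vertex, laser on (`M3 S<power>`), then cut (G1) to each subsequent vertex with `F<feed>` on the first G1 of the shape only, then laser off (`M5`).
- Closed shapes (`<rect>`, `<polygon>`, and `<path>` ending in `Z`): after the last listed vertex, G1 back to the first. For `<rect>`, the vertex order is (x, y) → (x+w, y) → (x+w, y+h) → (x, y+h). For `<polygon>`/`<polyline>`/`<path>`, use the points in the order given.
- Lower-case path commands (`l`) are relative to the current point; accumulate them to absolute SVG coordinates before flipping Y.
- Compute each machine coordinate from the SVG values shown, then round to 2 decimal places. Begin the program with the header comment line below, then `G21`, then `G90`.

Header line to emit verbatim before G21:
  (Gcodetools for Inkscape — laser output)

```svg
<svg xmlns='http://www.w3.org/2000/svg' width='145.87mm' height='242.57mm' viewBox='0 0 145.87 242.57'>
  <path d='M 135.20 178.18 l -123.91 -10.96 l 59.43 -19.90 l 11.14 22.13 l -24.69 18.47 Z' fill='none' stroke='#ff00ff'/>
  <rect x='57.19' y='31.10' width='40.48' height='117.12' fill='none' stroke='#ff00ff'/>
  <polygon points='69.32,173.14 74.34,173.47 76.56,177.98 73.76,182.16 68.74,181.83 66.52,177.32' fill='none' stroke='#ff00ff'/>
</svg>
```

1 u = 1 mm; y_m = 242.57 − y.

[1] `<path>` closed polygon, #ff00ff→engrave S262 F2437: (135.20,64.39) → (11.29,75.35) → (70.72,95.25) → (81.86,73.12) → (57.17,54.65) → (135.20,64.39) (closed)

[2] `<rect>` rectangle, #ff00ff→engrave S262 F2437: (57.19,211.47) → (97.67,211.47) → (97.67,94.35) → (57.19,94.35) → (57.19,211.47) (closed)

[3] `<polygon>` regular polygon, #ff00ff→engrave S262 F2437: (69.32,69.43) → (74.34,69.10) → (76.56,64.59) → (73.76,60.41) → (68.74,60.74) → (66.52,65.25) → (69.32,69.43) (closed)

(Gcodetools for Inkscape — laser output)
G21
G90
G0 X135.20 Y64.39
M3 S262
G1 X11.29 Y75.35 F2437
G1 X70.72 Y95.25
G1 X81.86 Y73.12
G1 X57.17 Y54.65
G1 X135.20 Y64.39
M5
G0 X57.19 Y211.47
M3 S262
G1 X97.67 Y211.47 F2437
G1 X97.67 Y94.35
G1 X57.19 Y94.35
G1 X57.19 Y211.47
M5
G0 X69.32 Y69.43
M3 S262
G1 X74.34 Y69.10 F2437
G1 X76.56 Y64.59
G1 X73.76 Y60.41
G1 X68.74 Y60.74
G1 X66.52 Y65.25
G1 X69.32 Y69.43
M5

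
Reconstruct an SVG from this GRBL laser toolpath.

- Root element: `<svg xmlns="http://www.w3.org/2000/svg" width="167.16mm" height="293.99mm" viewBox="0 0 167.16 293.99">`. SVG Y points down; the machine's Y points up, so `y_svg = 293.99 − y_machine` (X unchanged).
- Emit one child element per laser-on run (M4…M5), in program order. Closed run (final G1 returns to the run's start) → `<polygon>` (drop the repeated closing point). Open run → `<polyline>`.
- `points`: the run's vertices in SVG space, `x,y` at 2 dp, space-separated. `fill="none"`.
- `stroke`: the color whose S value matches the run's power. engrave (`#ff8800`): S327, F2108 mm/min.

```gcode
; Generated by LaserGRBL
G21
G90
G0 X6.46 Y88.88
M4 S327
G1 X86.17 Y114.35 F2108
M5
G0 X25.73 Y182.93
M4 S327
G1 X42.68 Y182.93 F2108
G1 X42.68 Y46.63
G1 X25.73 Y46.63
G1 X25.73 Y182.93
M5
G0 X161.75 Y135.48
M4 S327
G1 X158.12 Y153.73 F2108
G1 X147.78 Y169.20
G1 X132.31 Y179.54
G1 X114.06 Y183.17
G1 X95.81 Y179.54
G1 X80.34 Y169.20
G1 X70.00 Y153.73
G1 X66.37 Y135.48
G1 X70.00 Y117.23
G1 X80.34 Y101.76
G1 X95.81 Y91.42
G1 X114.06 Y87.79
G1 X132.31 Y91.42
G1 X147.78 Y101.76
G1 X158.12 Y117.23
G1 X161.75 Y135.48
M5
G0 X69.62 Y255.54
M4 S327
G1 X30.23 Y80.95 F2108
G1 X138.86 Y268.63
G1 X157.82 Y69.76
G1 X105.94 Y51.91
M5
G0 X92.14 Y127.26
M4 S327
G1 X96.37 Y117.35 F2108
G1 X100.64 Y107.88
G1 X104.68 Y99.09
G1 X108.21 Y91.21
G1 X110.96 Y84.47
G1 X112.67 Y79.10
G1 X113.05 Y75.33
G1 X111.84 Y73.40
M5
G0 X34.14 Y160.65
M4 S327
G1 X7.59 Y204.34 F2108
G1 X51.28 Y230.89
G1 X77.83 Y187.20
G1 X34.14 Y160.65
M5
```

y_svg = 293.99 − y_m. Every run uses S327, so all elements get stroke `#ff8800` (engrave).

[1] open run; points: 6.46,205.11 86.17,179.64

[2] closed run; points: 25.73,111.06 42.68,111.06 42.68,247.36 25.73,247.36

[3] closed run; points: 161.75,158.51 158.12,140.26 147.78,124.79 132.31,114.45 114.06,110.82 95.81,114.45 80.34,124.79 70.00,140.26 66.37,158.51 70.00,176.76 80.34,192.23 95.81,202.57 114.06,206.20 132.31,202.57 147.78,192.23 158.12,176.76

[4] open run; points: 69.62,38.45 30.23,213.04 138.86,25.36 157.82,224.23 105.94,242.08

[5] open run; points: 92.14,166.73 96.37,176.64 100.64,186.11 104.68,194.90 108.21,202.78 110.96,209.52 112.67,214.89 113.05,218.66 111.84,220.59

[6] closed run; points: 34.14,133.34 7.59,89.65 51.28,63.10 77.83,106.79

<svg xmlns="http://www.w3.org/2000/svg" width="167.16mm" height="293.99mm" viewBox="0 0 167.16 293.99">
  <polyline points="6.46,205.11 86.17,179.64" fill="none" stroke="#ff8800"/>
  <polygon points="25.73,111.06 42.68,111.06 42.68,247.36 25.73,247.36" fill="none" stroke="#ff8800"/>
  <polygon points="161.75,158.51 158.12,140.26 147.78,124.79 132.31,114.45 114.06,110.82 95.81,114.45 80.34,124.79 70.00,140.26 66.37,158.51 70.00,176.76 80.34,192.23 95.81,202.57 114.06,206.20 132.31,202.57 147.78,192.23 158.12,176.76" fill="none" stroke="#ff8800"/>
  <polyline points="69.62,38.45 30.23,213.04 138.86,25.36 157.82,224.23 105.94,242.08" fill="none" stroke="#ff8800"/>
  <polyline points="92.14,166.73 96.37,176.64 100.64,186.11 104.68,194.90 108.21,202.78 110.96,209.52 112.67,214.89 113.05,218.66 111.84,220.59" fill="none" stroke="#ff8800"/>
  <polygon points="34.14,133.34 7.59,89.65 51.28,63.10 77.83,106.79" fill="none" stroke="#ff8800"/>
</svg>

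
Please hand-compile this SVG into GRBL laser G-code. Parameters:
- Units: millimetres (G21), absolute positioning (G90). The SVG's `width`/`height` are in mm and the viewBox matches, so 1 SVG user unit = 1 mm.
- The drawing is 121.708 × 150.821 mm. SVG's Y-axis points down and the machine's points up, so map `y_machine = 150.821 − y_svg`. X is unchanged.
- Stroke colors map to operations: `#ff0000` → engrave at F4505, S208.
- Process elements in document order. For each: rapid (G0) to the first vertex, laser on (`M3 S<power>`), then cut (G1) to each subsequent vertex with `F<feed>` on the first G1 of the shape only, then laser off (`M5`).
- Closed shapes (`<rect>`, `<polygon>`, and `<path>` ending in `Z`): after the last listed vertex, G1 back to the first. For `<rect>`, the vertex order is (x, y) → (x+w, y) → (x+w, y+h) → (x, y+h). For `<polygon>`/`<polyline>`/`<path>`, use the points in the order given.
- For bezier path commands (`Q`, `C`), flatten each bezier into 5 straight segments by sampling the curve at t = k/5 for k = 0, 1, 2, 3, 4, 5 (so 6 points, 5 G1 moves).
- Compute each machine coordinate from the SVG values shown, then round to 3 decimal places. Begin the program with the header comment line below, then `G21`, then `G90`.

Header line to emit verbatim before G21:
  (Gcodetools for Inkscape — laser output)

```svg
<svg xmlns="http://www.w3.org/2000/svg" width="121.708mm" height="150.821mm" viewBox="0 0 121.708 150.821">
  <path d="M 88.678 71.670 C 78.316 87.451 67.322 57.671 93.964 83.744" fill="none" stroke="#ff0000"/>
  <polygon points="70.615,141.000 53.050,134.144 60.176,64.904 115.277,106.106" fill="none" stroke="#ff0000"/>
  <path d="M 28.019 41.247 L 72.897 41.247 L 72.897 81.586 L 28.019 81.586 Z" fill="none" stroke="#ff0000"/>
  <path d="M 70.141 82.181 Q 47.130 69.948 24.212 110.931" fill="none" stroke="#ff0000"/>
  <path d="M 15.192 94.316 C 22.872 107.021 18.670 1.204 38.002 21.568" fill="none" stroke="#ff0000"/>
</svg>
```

(Gcodetools for Inkscape — laser output)
G21
G90
G0 X88.678 Y79.151
M3 S208
G1 X82.691 Y74.338 F4505
G1 X78.389 Y75.593
G1 X77.610 Y78.046
G1 X82.189 Y76.830
G1 X93.964 Y67.077
M5
G0 X70.615 Y9.821
M3 S208
G1 X53.050 Y16.677 F4505
G1 X60.176 Y85.917
G1 X115.277 Y44.715
G1 X70.615 Y9.821
M5
G0 X28.019 Y109.574
M3 S208
G1 X72.897 Y109.574 F4505
G1 X72.897 Y69.235
G1 X28.019 Y69.235
G1 X28.019 Y109.574
M5
G0 X70.141 Y68.640
M3 S208
G1 X60.940 Y71.405 F4505
G1 X51.747 Y69.912
G1 X42.561 Y64.162
G1 X33.383 Y54.155
G1 X24.212 Y39.890
M5
G0 X15.192 Y56.505
M3 S208
G1 X18.657 Y61.147 F4505
G1 X20.971 Y82.489
G1 X23.833 Y108.784
G1 X28.944 Y128.287
G1 X38.002 Y129.253
M5

1 u = 1 mm; y_m = 150.821 − y.

[1] `<path>` cubic bezier, #ff0000→engrave S208 F4505: (88.678,79.151) → (82.691,74.338) → (78.389,75.593) → (77.610,78.046) → (82.189,76.830) → (93.964,67.077)

[2] `<polygon>` closed polygon, #ff0000→engrave S208 F4505: (70.615,9.821) → (53.050,16.677) → (60.176,85.917) → (115.277,44.715) → (70.615,9.821) (closed)

[3] `<path>` rectangle, #ff0000→engrave S208 F4505: (28.019,109.574) → (72.897,109.574) → (72.897,69.235) → (28.019,69.235) → (28.019,109.574) (closed)

[4] `<path>` quadratic bezier, #ff0000→engrave S208 F4505: (70.141,68.640) → (60.940,71.405) → (51.747,69.912) → (42.561,64.162) → (33.383,54.155) → (24.212,39.890)

[5] `<path>` cubic bezier, #ff0000→engrave S208 F4505: (15.192,56.505) → (18.657,61.147) → (20.971,82.489) → (23.833,108.784) → (28.944,128.287) → (38.002,129.253)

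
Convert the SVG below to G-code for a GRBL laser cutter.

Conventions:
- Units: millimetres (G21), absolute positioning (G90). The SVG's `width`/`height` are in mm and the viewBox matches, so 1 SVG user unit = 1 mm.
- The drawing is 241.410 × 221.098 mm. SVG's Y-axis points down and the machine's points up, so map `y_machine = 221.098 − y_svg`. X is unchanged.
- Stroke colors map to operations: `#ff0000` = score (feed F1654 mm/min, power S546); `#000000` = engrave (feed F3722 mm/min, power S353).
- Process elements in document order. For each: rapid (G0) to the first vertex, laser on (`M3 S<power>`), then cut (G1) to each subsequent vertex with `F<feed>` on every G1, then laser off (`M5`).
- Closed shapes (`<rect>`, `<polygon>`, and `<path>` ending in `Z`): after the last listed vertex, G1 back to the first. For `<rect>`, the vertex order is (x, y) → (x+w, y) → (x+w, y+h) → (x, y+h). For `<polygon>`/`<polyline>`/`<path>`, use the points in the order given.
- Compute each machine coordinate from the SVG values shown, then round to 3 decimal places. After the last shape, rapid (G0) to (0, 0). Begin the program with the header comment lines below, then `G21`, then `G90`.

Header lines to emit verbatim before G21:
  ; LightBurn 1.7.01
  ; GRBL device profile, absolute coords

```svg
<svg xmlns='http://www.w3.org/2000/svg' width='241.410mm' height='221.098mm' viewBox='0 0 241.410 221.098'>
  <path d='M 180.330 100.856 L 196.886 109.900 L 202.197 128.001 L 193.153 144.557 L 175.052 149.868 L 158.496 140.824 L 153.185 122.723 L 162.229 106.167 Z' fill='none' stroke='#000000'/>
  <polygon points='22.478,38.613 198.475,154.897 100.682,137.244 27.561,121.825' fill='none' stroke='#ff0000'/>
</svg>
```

; LightBurn 1.7.01
; GRBL device profile, absolute coords
G21
G90
G0 X180.330 Y120.242
M3 S353
G1 X196.886 Y111.198 F3722
G1 X202.197 Y93.097 F3722
G1 X193.153 Y76.541 F3722
G1 X175.052 Y71.230 F3722
G1 X158.496 Y80.274 F3722
G1 X153.185 Y98.375 F3722
G1 X162.229 Y114.931 F3722
G1 X180.330 Y120.242 F3722
M5
G0 X22.478 Y182.485
M3 S546
G1 X198.475 Y66.201 F1654
G1 X100.682 Y83.854 F1654
G1 X27.561 Y99.273 F1654
G1 X22.478 Y182.485 F1654
M5
G0 X0.000 Y0.000

Since the viewBox matches the mm dimensions, user units are millimetres directly. The only transform is the Y-flip y_m = 221.098 − y_svg.

Shape 1 is a regular polygon drawn with `<path>`. Its stroke #000000 means engrave at S353, F3722. After flipping Y the toolpath is (180.330,120.242) → (196.886,111.198) → (202.197,93.097) → (193.153,76.541) → (175.052,71.230) → (158.496,80.274) → (153.185,98.375) → (162.229,114.931) → (180.330,120.242), returning to the start.

Shape 2 is a closed polygon drawn with `<polygon>`. Its stroke #ff0000 means score at S546, F1654. After flipping Y the toolpath is (22.478,182.485) → (198.475,66.201) → (100.682,83.854) → (27.561,99.273) → (22.478,182.485), returning to the start.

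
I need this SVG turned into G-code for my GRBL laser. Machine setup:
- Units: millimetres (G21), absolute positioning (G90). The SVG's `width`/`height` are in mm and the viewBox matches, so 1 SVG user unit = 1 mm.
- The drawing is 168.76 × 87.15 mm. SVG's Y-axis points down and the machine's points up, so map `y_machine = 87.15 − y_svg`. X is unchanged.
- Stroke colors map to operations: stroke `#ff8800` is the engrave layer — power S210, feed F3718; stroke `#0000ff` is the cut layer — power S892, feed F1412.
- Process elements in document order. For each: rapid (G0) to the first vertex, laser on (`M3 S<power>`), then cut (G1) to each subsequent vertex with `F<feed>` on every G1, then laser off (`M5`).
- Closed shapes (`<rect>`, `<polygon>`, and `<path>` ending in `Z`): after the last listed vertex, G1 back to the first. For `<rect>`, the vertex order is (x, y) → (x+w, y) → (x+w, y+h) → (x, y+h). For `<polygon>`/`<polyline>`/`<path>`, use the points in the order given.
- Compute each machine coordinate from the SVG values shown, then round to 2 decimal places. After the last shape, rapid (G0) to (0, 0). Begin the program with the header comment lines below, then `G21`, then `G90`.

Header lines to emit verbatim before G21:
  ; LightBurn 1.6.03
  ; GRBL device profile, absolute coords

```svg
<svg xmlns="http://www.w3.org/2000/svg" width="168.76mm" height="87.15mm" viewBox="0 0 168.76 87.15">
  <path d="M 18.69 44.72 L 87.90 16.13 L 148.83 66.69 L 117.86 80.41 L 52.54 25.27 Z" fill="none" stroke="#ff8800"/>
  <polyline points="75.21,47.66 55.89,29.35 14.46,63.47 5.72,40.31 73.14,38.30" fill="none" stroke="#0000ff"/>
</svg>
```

viewBox `0 0 168.76 87.15` with mm width/height → 1 unit = 1 mm. Flip: y_m = 87.15 − y_svg.

**Shape 1** — `<path>` closed polygon, stroke `#ff8800` → engrave (S210, F3718). Machine vertices: (18.69,42.43) → (87.90,71.02) → (148.83,20.46) → (117.86,6.74) → (52.54,61.88) → (18.69,42.43). Closed: final G1 returns to the first vertex.

**Shape 2** — `<polyline>` open polyline, stroke `#0000ff` → cut (S892, F1412). Machine vertices: (75.21,39.49) → (55.89,57.80) → (14.46,23.68) → (5.72,46.84) → (73.14,48.85). Open path.

; LightBurn 1.6.03
; GRBL device profile, absolute coords
G21
G90
G0 X18.69 Y42.43
M3 S210
G1 X87.90 Y71.02 F3718
G1 X148.83 Y20.46 F3718
G1 X117.86 Y6.74 F3718
G1 X52.54 Y61.88 F3718
G1 X18.69 Y42.43 F3718
M5
G0 X75.21 Y39.49
M3 S892
G1 X55.89 Y57.80 F1412
G1 X14.46 Y23.68 F1412
G1 X5.72 Y46.84 F1412
G1 X73.14 Y48.85 F1412
M5
G0 X0.00 Y0.00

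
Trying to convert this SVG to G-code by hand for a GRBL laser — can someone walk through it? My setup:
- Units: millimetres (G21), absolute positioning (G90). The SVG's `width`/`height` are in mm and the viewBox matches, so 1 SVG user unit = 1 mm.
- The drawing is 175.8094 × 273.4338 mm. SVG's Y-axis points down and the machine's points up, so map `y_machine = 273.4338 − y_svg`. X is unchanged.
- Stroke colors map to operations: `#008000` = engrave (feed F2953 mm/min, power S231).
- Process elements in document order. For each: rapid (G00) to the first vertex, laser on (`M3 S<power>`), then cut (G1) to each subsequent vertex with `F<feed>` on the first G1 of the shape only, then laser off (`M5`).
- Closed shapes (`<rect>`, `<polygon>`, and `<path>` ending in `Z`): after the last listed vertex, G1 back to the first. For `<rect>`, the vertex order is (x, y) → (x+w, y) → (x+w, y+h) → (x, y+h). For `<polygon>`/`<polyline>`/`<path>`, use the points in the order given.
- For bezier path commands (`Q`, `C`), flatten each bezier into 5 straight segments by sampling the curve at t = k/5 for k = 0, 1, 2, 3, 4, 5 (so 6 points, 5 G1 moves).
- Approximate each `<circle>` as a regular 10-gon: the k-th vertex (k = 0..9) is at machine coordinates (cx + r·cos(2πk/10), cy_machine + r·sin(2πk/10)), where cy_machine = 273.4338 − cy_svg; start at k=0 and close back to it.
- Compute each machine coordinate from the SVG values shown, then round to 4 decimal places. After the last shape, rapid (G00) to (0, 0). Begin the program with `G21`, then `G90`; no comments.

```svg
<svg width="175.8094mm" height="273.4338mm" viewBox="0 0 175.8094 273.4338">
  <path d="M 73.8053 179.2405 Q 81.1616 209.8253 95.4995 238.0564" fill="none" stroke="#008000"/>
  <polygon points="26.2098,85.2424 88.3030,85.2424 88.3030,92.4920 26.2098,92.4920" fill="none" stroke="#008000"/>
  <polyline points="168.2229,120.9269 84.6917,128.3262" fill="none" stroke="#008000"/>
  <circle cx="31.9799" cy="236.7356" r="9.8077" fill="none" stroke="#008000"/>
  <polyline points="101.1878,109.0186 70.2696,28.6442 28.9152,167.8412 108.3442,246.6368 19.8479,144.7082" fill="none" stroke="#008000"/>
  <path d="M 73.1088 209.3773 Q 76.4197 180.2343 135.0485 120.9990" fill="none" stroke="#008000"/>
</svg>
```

G21
G90
G00 X73.8053 Y94.1933
M3 S231
G1 X77.0271 Y82.0535 F2953
G1 X80.8074 Y70.1021
G1 X85.1462 Y58.3389
G1 X90.0436 Y46.7640
G1 X95.4995 Y35.3774
M5
G00 X26.2098 Y188.1914
M3 S231
G1 X88.3030 Y188.1914 F2953
G1 X88.3030 Y180.9418
G1 X26.2098 Y180.9418
G1 X26.2098 Y188.1914
M5
G00 X168.2229 Y152.5069
M3 S231
G1 X84.6917 Y145.1076 F2953
M5
G00 X41.7876 Y36.6982
M3 S231
G1 X39.9145 Y42.4630 F2953
G1 X35.0106 Y46.0259
G1 X28.9492 Y46.0259
G1 X24.0453 Y42.4630
G1 X22.1722 Y36.6982
G1 X24.0453 Y30.9334
G1 X28.9492 Y27.3705
G1 X35.0106 Y27.3705
G1 X39.9145 Y30.9334
G1 X41.7876 Y36.6982
M5
G00 X101.1878 Y164.4152
M3 S231
G1 X70.2696 Y244.7896 F2953
G1 X28.9152 Y105.5926
G1 X108.3442 Y26.7970
G1 X19.8479 Y128.7256
M5
G00 X73.1088 Y64.0565
M3 S231
G1 X76.6459 Y76.9174 F2953
G1 X84.6084 Y92.1857
G1 X96.9963 Y109.8613
G1 X113.8097 Y129.9444
G1 X135.0485 Y152.4348
M5
G00 X0.0000 Y0.0000

Since the viewBox matches the mm dimensions, user units are millimetres directly. The only transform is the Y-flip y_m = 273.4338 − y_svg.

Shape 1 is a quadratic bezier drawn with `<path>`. Its stroke #008000 means engrave at S231, F2953. After flipping Y the toolpath is (73.8053,94.1933) → (77.0271,82.0535) → (80.8074,70.1021) → (85.1462,58.3389) → (90.0436,46.7640) → (95.4995,35.3774).

Shape 2 is a rectangle drawn with `<polygon>`. Its stroke #008000 means engrave at S231, F2953. After flipping Y the toolpath is (26.2098,188.1914) → (88.3030,188.1914) → (88.3030,180.9418) → (26.2098,180.9418) → (26.2098,188.1914), returning to the start.

Shape 3 is a line segment drawn with `<polyline>`. Its stroke #008000 means engrave at S231, F2953. After flipping Y the toolpath is (168.2229,152.5069) → (84.6917,145.1076).

Shape 4 is a circle drawn with `<circle>`. Its stroke #008000 means engrave at S231, F2953. After flipping Y the toolpath is (41.7876,36.6982) → (39.9145,42.4630) → (35.0106,46.0259) → (28.9492,46.0259) → (24.0453,42.4630) → (22.1722,36.6982) → (24.0453,30.9334) → (28.9492,27.3705) → (35.0106,27.3705) → (39.9145,30.9334) → (41.7876,36.6982), returning to the start.

Shape 5 is a open polyline drawn with `<polyline>`. Its stroke #008000 means engrave at S231, F2953. After flipping Y the toolpath is (101.1878,164.4152) → (70.2696,244.7896) → (28.9152,105.5926) → (108.3442,26.7970) → (19.8479,128.7256).

Shape 6 is a quadratic bezier drawn with `<path>`. Its stroke #008000 means engrave at S231, F2953. After flipping Y the toolpath is (73.1088,64.0565) → (76.6459,76.9174) → (84.6084,92.1857) → (96.9963,109.8613) → (113.8097,129.9444) → (135.0485,152.4348).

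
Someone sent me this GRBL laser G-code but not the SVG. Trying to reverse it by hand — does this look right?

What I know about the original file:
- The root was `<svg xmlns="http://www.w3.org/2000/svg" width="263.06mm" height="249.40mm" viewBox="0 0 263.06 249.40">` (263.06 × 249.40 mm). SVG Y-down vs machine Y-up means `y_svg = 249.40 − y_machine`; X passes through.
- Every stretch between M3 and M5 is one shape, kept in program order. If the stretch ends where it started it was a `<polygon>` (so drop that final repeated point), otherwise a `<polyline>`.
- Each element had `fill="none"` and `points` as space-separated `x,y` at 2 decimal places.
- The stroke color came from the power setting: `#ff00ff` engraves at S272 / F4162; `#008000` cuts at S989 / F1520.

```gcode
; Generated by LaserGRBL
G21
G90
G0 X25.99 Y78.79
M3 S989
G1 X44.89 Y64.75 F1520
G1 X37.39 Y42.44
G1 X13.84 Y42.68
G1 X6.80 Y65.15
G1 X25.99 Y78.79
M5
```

<svg xmlns="http://www.w3.org/2000/svg" width="263.06mm" height="249.40mm" viewBox="0 0 263.06 249.40">
  <polygon points="25.99,170.61 44.89,184.65 37.39,206.96 13.84,206.72 6.80,184.25" fill="none" stroke="#008000"/>
</svg>

Machine Y-up, SVG Y-down with viewBox height 249.40, so y_svg = 249.40 − y_machine; X carries over. Every run uses S989, so all elements get stroke `#008000` (cut).

Run 1: The run returns to its start, so emit a `<polygon>` with points (Y-flipped): 25.99,170.61 44.89,184.65 37.39,206.96 13.84,206.72 6.80,184.25.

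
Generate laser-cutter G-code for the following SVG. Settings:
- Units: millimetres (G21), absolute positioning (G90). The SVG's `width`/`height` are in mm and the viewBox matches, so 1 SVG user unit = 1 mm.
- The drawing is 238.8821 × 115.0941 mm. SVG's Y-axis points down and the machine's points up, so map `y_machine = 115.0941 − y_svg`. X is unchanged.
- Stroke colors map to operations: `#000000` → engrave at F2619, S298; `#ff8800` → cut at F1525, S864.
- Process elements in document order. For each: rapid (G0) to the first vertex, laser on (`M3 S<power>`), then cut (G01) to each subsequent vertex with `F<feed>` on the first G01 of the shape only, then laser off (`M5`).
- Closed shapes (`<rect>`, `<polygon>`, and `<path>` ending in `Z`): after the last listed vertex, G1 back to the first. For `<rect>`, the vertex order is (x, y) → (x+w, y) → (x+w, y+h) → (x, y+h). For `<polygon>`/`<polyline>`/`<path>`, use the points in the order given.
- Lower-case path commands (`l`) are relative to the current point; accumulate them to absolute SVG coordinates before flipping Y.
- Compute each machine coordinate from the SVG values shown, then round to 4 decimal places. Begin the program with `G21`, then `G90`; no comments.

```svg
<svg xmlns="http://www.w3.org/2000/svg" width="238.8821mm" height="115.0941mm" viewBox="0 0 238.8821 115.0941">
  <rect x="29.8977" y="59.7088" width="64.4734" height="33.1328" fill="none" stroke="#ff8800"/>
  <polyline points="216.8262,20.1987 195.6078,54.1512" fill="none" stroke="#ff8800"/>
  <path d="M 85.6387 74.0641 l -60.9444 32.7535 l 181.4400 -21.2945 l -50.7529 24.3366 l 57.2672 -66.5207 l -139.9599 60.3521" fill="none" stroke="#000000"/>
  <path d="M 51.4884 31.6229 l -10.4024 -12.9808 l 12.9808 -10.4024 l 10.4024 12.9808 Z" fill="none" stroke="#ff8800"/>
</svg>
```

G21
G90
G0 X29.8977 Y55.3853
M3 S864
G01 X94.3711 Y55.3853 F1525
G01 X94.3711 Y22.2525
G01 X29.8977 Y22.2525
G01 X29.8977 Y55.3853
M5
G0 X216.8262 Y94.8954
M3 S864
G01 X195.6078 Y60.9429 F1525
M5
G0 X85.6387 Y41.0300
M3 S298
G01 X24.6943 Y8.2765 F2619
G01 X206.1343 Y29.5710
G01 X155.3814 Y5.2344
G01 X212.6486 Y71.7551
G01 X72.6887 Y11.4030
M5
G0 X51.4884 Y83.4712
M3 S864
G01 X41.0860 Y96.4520 F1525
G01 X54.0668 Y106.8544
G01 X64.4692 Y93.8736
G01 X51.4884 Y83.4712
M5

Since the viewBox matches the mm dimensions, user units are millimetres directly. The only transform is the Y-flip y_m = 115.0941 − y_svg.

Shape 1 is a rectangle drawn with `<rect>`. Its stroke #ff8800 means cut at S864, F1525. After flipping Y the toolpath is (29.8977,55.3853) → (94.3711,55.3853) → (94.3711,22.2525) → (29.8977,22.2525) → (29.8977,55.3853), returning to the start.

Shape 2 is a line segment drawn with `<polyline>`. Its stroke #ff8800 means cut at S864, F1525. After flipping Y the toolpath is (216.8262,94.8954) → (195.6078,60.9429).

Shape 3 is a open polyline drawn with `<path>`. Its stroke #000000 means engrave at S298, F2619. After flipping Y the toolpath is (85.6387,41.0300) → (24.6943,8.2765) → (206.1343,29.5710) → (155.3814,5.2344) → (212.6486,71.7551) → (72.6887,11.4030).

Shape 4 is a regular polygon drawn with `<path>`. Its stroke #ff8800 means cut at S864, F1525. After flipping Y the toolpath is (51.4884,83.4712) → (41.0860,96.4520) → (54.0668,106.8544) → (64.4692,93.8736) → (51.4884,83.4712), returning to the start.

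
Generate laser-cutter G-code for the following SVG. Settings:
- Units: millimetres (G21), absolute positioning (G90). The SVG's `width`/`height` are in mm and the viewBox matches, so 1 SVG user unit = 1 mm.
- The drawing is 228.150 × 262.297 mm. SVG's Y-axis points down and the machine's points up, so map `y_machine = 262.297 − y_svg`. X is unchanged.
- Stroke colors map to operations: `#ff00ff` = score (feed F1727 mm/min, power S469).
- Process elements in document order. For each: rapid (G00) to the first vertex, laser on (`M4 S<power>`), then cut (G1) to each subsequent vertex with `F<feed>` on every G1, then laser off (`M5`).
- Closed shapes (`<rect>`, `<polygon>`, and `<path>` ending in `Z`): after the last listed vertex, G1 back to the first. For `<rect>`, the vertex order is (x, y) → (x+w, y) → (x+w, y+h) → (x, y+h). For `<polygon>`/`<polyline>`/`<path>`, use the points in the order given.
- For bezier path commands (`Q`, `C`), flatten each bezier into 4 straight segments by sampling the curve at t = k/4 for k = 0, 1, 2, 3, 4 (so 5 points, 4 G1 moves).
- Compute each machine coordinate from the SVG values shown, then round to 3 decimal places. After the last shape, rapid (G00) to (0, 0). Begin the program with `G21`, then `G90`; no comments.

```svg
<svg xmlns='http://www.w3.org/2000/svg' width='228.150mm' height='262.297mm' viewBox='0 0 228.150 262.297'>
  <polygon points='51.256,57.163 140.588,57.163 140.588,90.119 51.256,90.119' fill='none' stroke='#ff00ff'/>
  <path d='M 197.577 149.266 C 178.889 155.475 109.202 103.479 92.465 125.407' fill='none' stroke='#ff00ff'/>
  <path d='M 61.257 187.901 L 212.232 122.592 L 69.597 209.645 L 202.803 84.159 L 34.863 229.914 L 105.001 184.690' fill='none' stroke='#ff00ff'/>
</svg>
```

1 u = 1 mm; y_m = 262.297 − y.

[1] `<polygon>` rectangle, #ff00ff→score S469 F1727: (51.256,205.134) → (140.588,205.134) → (140.588,172.178) → (51.256,172.178) → (51.256,205.134) (closed)

[2] `<path>` cubic bezier, #ff00ff→score S469 F1727: (197.577,113.031) → (175.623,117.223) → (144.289,130.855) → (113.322,141.540) → (92.465,136.890)

[3] `<path>` open polyline, #ff00ff→score S469 F1727: (61.257,74.396) → (212.232,139.705) → (69.597,52.652) → (202.803,178.138) → (34.863,32.383) → (105.001,77.607)

G21
G90
G00 X51.256 Y205.134
M4 S469
G1 X140.588 Y205.134 F1727
G1 X140.588 Y172.178 F1727
G1 X51.256 Y172.178 F1727
G1 X51.256 Y205.134 F1727
M5
G00 X197.577 Y113.031
M4 S469
G1 X175.623 Y117.223 F1727
G1 X144.289 Y130.855 F1727
G1 X113.322 Y141.540 F1727
G1 X92.465 Y136.890 F1727
M5
G00 X61.257 Y74.396
M4 S469
G1 X212.232 Y139.705 F1727
G1 X69.597 Y52.652 F1727
G1 X202.803 Y178.138 F1727
G1 X34.863 Y32.383 F1727
G1 X105.001 Y77.607 F1727
M5
G00 X0.000 Y0.000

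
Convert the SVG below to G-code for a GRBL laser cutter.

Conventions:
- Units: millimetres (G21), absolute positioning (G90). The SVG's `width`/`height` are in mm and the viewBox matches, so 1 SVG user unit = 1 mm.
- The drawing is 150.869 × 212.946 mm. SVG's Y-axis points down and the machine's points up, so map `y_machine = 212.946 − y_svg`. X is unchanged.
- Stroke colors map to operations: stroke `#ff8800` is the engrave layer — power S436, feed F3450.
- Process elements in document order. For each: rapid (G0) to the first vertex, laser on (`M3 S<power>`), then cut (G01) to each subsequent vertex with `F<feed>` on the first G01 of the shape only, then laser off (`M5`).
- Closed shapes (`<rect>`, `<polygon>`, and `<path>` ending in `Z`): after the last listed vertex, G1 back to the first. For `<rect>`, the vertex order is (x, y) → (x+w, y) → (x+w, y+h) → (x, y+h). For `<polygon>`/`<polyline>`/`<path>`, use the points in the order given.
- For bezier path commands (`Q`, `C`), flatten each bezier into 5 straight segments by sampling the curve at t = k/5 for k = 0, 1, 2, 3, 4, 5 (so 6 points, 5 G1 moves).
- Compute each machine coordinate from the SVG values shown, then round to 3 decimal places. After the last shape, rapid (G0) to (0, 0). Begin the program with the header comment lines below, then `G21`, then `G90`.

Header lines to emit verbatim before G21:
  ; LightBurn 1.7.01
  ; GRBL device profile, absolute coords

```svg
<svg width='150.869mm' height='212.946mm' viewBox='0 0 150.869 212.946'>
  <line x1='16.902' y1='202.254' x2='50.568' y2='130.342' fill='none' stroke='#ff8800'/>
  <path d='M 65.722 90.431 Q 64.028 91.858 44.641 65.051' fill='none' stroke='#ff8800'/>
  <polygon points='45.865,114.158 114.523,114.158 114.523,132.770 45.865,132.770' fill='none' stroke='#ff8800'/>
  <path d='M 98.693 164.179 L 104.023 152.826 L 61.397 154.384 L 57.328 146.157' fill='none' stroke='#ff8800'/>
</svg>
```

; LightBurn 1.7.01
; GRBL device profile, absolute coords
G21
G90
G0 X16.902 Y10.692
M3 S436
G01 X50.568 Y82.604 F3450
M5
G0 X65.722 Y122.515
M3 S436
G01 X64.337 Y123.074 F3450
G01 X61.536 Y125.891
G01 X57.320 Y130.967
G01 X51.688 Y138.302
G01 X44.641 Y147.895
M5
G0 X45.865 Y98.788
M3 S436
G01 X114.523 Y98.788 F3450
G01 X114.523 Y80.176
G01 X45.865 Y80.176
G01 X45.865 Y98.788
M5
G0 X98.693 Y48.767
M3 S436
G01 X104.023 Y60.120 F3450
G01 X61.397 Y58.562
G01 X57.328 Y66.789
M5
G0 X0.000 Y0.000

viewBox `0 0 150.869 212.946` with mm width/height → 1 unit = 1 mm. Flip: y_m = 212.946 − y_svg.

**Shape 1** — `<line>` line segment, stroke `#ff8800` → engrave (S436, F3450). Machine vertices: (16.902,10.692) → (50.568,82.604). Open path.

**Shape 2** — `<path>` quadratic bezier, stroke `#ff8800` → engrave (S436, F3450). Control points (SVG): P0=(65.722,90.431), P1=(64.028,91.858), P2=(44.641,65.051); sampled at t=k/5. Machine vertices: (65.722,122.515) → (64.337,123.074) → (61.536,125.891) → (57.320,130.967) → (51.688,138.302) → (44.641,147.895). Open path.

**Shape 3** — `<polygon>` rectangle, stroke `#ff8800` → engrave (S436, F3450). Machine vertices: (45.865,98.788) → (114.523,98.788) → (114.523,80.176) → (45.865,80.176) → (45.865,98.788). Closed: final G1 returns to the first vertex.

**Shape 4** — `<path>` open polyline, stroke `#ff8800` → engrave (S436, F3450). Machine vertices: (98.693,48.767) → (104.023,60.120) → (61.397,58.562) → (57.328,66.789). Open path.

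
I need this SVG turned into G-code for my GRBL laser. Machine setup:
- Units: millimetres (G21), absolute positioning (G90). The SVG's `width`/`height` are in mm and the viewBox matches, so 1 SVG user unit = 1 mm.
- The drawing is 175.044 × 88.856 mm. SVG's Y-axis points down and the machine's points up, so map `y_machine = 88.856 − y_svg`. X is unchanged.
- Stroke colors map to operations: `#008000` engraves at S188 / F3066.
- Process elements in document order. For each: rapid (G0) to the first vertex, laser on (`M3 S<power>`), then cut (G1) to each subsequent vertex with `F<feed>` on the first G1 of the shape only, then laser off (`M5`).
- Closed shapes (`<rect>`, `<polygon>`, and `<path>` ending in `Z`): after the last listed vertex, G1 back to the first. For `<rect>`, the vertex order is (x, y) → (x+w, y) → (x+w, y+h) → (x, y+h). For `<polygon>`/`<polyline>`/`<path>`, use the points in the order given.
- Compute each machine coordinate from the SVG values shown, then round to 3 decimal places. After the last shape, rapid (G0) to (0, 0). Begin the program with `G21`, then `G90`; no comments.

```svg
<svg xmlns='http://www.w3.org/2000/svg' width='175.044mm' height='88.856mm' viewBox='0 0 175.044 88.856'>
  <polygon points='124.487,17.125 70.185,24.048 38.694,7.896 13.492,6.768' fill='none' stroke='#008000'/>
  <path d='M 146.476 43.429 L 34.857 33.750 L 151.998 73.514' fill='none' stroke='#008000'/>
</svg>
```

G21
G90
G0 X124.487 Y71.731
M3 S188
G1 X70.185 Y64.808 F3066
G1 X38.694 Y80.960
G1 X13.492 Y82.088
G1 X124.487 Y71.731
M5
G0 X146.476 Y45.427
M3 S188
G1 X34.857 Y55.106 F3066
G1 X151.998 Y15.342
M5
G0 X0.000 Y0.000

viewBox `0 0 175.044 88.856` with mm width/height → 1 unit = 1 mm. Flip: y_m = 88.856 − y_svg.

**Shape 1** — `<polygon>` closed polygon, stroke `#008000` → engrave (S188, F3066). Machine vertices: (124.487,71.731) → (70.185,64.808) → (38.694,80.960) → (13.492,82.088) → (124.487,71.731). Closed: final G1 returns to the first vertex.

**Shape 2** — `<path>` open polyline, stroke `#008000` → engrave (S188, F3066). Machine vertices: (146.476,45.427) → (34.857,55.106) → (151.998,15.342). Open path.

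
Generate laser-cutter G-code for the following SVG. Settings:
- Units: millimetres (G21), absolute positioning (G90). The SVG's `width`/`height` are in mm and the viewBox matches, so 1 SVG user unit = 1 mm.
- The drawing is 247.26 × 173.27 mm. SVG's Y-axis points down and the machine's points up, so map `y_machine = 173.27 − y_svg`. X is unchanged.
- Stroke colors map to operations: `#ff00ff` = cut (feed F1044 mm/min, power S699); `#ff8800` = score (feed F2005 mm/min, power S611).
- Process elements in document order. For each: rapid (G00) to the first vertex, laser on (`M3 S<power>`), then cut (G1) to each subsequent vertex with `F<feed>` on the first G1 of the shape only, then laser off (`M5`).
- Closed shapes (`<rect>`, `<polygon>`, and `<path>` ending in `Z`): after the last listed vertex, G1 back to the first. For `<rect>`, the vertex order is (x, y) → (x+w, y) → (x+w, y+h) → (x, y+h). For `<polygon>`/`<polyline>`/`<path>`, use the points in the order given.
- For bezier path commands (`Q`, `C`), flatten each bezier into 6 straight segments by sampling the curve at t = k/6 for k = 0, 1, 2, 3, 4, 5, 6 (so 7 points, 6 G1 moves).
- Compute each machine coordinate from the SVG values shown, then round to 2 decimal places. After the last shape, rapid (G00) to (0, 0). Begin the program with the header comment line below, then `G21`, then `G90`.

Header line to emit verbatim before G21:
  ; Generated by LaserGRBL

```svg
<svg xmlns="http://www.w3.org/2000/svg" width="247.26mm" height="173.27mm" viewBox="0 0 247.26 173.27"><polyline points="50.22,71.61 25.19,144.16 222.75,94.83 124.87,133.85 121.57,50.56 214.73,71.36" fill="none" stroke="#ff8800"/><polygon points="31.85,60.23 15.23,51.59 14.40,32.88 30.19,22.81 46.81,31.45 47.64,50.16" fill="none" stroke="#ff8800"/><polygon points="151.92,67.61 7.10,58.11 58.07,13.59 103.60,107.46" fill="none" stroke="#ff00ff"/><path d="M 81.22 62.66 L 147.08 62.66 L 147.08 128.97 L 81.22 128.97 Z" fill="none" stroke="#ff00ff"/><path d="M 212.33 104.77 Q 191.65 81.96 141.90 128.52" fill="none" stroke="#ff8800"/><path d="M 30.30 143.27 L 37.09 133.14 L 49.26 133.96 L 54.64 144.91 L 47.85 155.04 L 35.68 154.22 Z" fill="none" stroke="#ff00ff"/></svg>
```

; Generated by LaserGRBL
G21
G90
G00 X50.22 Y101.66
M3 S611
G1 X25.19 Y29.11 F2005
G1 X222.75 Y78.44
G1 X124.87 Y39.42
G1 X121.57 Y122.71
G1 X214.73 Y101.91
M5
G00 X31.85 Y113.04
M3 S611
G1 X15.23 Y121.68 F2005
G1 X14.40 Y140.39
G1 X30.19 Y150.46
G1 X46.81 Y141.82
G1 X47.64 Y123.11
G1 X31.85 Y113.04
M5
G00 X151.92 Y105.66
M3 S699
G1 X7.10 Y115.16 F1044
G1 X58.07 Y159.68
G1 X103.60 Y65.81
G1 X151.92 Y105.66
M5
G00 X81.22 Y110.61
M3 S699
G1 X147.08 Y110.61 F1044
G1 X147.08 Y44.30
G1 X81.22 Y44.30
G1 X81.22 Y110.61
M5
G00 X212.33 Y68.50
M3 S611
G1 X204.63 Y74.18 F2005
G1 X195.31 Y76.00
G1 X184.38 Y73.97
G1 X171.84 Y68.08
G1 X157.68 Y58.34
G1 X141.90 Y44.75
M5
G00 X30.30 Y30.00
M3 S699
G1 X37.09 Y40.13 F1044
G1 X49.26 Y39.31
G1 X54.64 Y28.36
G1 X47.85 Y18.23
G1 X35.68 Y19.05
G1 X30.30 Y30.00
M5
G00 X0.00 Y0.00

viewBox `0 0 247.26 173.27` with mm width/height → 1 unit = 1 mm. Flip: y_m = 173.27 − y_svg.

**Shape 1** — `<polyline>` open polyline, stroke `#ff8800` → score (S611, F2005). Machine vertices: (50.22,101.66) → (25.19,29.11) → (222.75,78.44) → (124.87,39.42) → (121.57,122.71) → (214.73,101.91). Open path.

**Shape 2** — `<polygon>` regular polygon, stroke `#ff8800` → score (S611, F2005). Machine vertices: (31.85,113.04) → (15.23,121.68) → (14.40,140.39) → (30.19,150.46) → (46.81,141.82) → (47.64,123.11) → (31.85,113.04). Closed: final G1 returns to the first vertex.

**Shape 3** — `<polygon>` closed polygon, stroke `#ff00ff` → cut (S699, F1044). Machine vertices: (151.92,105.66) → (7.10,115.16) → (58.07,159.68) → (103.60,65.81) → (151.92,105.66). Closed: final G1 returns to the first vertex.

**Shape 4** — `<path>` rectangle, stroke `#ff00ff` → cut (S699, F1044). Machine vertices: (81.22,110.61) → (147.08,110.61) → (147.08,44.30) → (81.22,44.30) → (81.22,110.61). Closed: final G1 returns to the first vertex.

**Shape 5** — `<path>` quadratic bezier, stroke `#ff8800` → score (S611, F2005). Control points (SVG): P0=(212.33,104.77), P1=(191.65,81.96), P2=(141.90,128.52); sampled at t=k/6. Machine vertices: (212.33,68.50) → (204.63,74.18) → (195.31,76.00) → (184.38,73.97) → (171.84,68.08) → (157.68,58.34) → (141.90,44.75). Open path.

**Shape 6** — `<path>` regular polygon, stroke `#ff00ff` → cut (S699, F1044). Machine vertices: (30.30,30.00) → (37.09,40.13) → (49.26,39.31) → (54.64,28.36) → (47.85,18.23) → (35.68,19.05) → (30.30,30.00). Closed: final G1 returns to the first vertex.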